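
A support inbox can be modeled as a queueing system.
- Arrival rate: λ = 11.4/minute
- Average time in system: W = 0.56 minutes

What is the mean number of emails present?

Little's Law: L = λW
L = 11.4 × 0.56 = 6.3840 emails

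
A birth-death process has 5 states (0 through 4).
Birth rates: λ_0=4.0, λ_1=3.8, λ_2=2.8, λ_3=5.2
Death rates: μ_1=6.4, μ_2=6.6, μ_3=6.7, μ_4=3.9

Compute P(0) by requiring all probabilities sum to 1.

Ratios P(n)/P(0) = (λ₀···λₙ₋₁)/(μ₁···μₙ):
P(1)/P(0) = (4.0)/(6.4) = 0.6250
P(2)/P(0) = (4.0×3.8)/(6.4×6.6) = 0.3598
P(3)/P(0) = (4.0×3.8×2.8)/(6.4×6.6×6.7) = 0.1504
P(4)/P(0) = (4.0×3.8×2.8×5.2)/(6.4×6.6×6.7×3.9) = 0.2005

Normalization: ∑ P(n) = 1
P(0) × (1.0000 + 0.6250 + 0.3598 + 0.1504 + 0.2005) = 1
P(0) × 2.3357 = 1
P(0) = 1/2.3357 = 0.4281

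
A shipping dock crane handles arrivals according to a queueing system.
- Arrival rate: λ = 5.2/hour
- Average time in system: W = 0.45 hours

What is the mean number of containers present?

Little's Law: L = λW
L = 5.2 × 0.45 = 2.3400 containers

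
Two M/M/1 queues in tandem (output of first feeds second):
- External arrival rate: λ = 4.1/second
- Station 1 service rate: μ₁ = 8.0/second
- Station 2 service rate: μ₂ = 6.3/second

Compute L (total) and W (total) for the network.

By Jackson's theorem, each station behaves as independent M/M/1.
Station 1: ρ₁ = 4.1/8.0 = 0.5125, L₁ = ρ₁/(1-ρ₁) = λ/(μ₁-λ) = 4.1/3.90 = 1.0513
Station 2: ρ₂ = 4.1/6.3 = 0.6508, L₂ = ρ₂/(1-ρ₂) = λ/(μ₂-λ) = 4.1/2.20 = 1.8636
Total: L = L₁ + L₂ = 1.0513 + 1.8636 = 2.9149
W = L/λ = 2.9149/4.1 = 0.7110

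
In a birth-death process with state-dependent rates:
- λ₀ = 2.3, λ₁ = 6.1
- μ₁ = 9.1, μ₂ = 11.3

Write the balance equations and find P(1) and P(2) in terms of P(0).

Balance equations:
State 0: λ₀P₀ = μ₁P₁ → P₁ = (λ₀/μ₁)P₀ = (2.3/9.1)P₀ = 0.2527P₀
State 1: P₂ = (λ₀λ₁)/(μ₁μ₂)P₀ = (2.3×6.1)/(9.1×11.3)P₀ = 0.1364P₀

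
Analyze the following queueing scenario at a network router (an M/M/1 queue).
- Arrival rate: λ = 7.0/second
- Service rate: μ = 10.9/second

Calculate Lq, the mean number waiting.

ρ = λ/μ = 7.0/10.9 = 0.6422
For M/M/1: Lq = λ²/(μ(μ-λ))
Lq = 49.00/(10.9 × 3.90)
Lq = 1.1527 packets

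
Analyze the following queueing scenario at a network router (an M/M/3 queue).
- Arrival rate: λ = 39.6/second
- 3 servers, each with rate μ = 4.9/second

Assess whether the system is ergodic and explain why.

Stability requires ρ = λ/(cμ) < 1
ρ = 39.6/(3 × 4.9) = 39.6/14.70 = 2.6939
Since 2.6939 ≥ 1, the system is UNSTABLE.
Need c > λ/μ = 39.6/4.9 = 8.08.
Minimum servers needed: c = 9.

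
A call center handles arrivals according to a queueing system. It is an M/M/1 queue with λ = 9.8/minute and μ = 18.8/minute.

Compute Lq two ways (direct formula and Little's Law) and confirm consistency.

Method 1 (direct): Lq = λ²/(μ(μ-λ)) = 96.04/(18.8 × 9.00) = 0.5676

Method 2 (Little's Law):
W = 1/(μ-λ) = 1/9.00 = 0.11111
Wq = W - 1/μ = 0.11111 - 0.053191 = 0.05792
Lq = λWq = 9.8 × 0.05792 = 0.5676 ✔ (matches Method 1)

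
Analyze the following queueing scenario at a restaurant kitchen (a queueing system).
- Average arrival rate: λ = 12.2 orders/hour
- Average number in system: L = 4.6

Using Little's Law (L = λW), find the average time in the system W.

Little's Law: L = λW, so W = L/λ
W = 4.6/12.2 = 0.3770 hours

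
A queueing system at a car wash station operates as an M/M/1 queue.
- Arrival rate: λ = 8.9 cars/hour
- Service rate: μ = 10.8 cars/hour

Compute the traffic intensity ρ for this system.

Server utilization: ρ = λ/μ
ρ = 8.9/10.8 = 0.8241
The server is busy 82.41% of the time.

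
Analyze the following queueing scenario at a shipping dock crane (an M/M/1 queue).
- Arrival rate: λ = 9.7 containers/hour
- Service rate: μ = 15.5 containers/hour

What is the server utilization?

Server utilization: ρ = λ/μ
ρ = 9.7/15.5 = 0.6258
The server is busy 62.58% of the time.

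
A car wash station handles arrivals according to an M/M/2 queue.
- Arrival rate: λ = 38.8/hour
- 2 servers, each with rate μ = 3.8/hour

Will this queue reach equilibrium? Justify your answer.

Stability requires ρ = λ/(cμ) < 1
ρ = 38.8/(2 × 3.8) = 38.8/7.60 = 5.1053
Since 5.1053 ≥ 1, the system is UNSTABLE.
Need c > λ/μ = 38.8/3.8 = 10.21.
Minimum servers needed: c = 11.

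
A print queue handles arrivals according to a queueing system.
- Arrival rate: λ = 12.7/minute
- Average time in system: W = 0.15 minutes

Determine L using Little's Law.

Little's Law: L = λW
L = 12.7 × 0.15 = 1.9050 jobs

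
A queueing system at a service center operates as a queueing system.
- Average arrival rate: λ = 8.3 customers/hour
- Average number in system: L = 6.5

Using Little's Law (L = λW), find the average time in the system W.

Little's Law: L = λW, so W = L/λ
W = 6.5/8.3 = 0.7831 hours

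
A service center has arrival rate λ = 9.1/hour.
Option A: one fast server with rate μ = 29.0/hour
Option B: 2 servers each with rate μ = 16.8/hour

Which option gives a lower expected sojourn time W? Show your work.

Option A: single server μ = 29.0 (M/M/1)
  ρ_A = 9.1/29.0 = 0.3138
  W_A = 1/(μ-λ) = 1/(29.0-9.1) = 1/19.90 = 0.05025

Option B: 2 servers μ = 16.8 (M/M/2)
  ρ_B = λ/(cμ) = 9.1/(2×16.8) = 0.2708
  Offered load a = λ/μ = cρ = 9.1/16.8 = 0.5417
  P₀ = [ Σₙ₌₀^1 aⁿ/n! + a^2/(2!(1-ρ)) ]⁻¹
  Σ = a^0/0! + a^1/1! = 1.0000 + 0.5417 = 1.5417
  a^2/(2!(1-ρ)) = 0.2934/(2 × 0.7292) = 0.2012
  P₀ = 1/(1.5417 + 0.2012) = 0.5738
  Lq = P₀·a^2·ρ / (2!(1-ρ)²) = 0.57377 × 0.29340 × 0.27083 / (2 × 0.53168) = 0.04288
  Wq_B = Lq/λ = 0.0428767/9.1 = 0.0047117
  W_B = Wq_B + 1/μ = 0.0047117 + 0.059524 = 0.06424

Since W_A = 0.05025 < W_B = 0.06424, Option A (single fast server) has the shorter time in system.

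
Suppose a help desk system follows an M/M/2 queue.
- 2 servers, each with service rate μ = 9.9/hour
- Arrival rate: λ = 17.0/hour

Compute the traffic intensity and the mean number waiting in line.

Traffic intensity: ρ = λ/(cμ) = 17.0/(2×9.9) = 0.8586
Since ρ = 0.8586 < 1, system is stable.
Offered load a = λ/μ = cρ = 17.0/9.9 = 1.7172
P₀ = [ Σₙ₌₀^1 aⁿ/n! + a^2/(2!(1-ρ)) ]⁻¹
Σ = a^0/0! + a^1/1! = 1.0000 + 1.7172 = 2.7172
a^2/(2!(1-ρ)) = 2.94868/(2 × 0.141414) = 10.4257
P₀ = 1/(2.7172 + 10.4257) = 0.07609
Lq = P₀·a^2·ρ / (2!(1-ρ)²) = 0.0760870 × 2.94868 × 0.858586 / (2 × 0.0199980) = 4.8162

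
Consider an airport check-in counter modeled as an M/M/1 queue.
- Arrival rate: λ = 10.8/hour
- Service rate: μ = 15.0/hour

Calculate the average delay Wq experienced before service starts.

First, compute utilization: ρ = λ/μ = 10.8/15.0 = 0.7200
For M/M/1: Wq = λ/(μ(μ-λ))
Wq = 10.8/(15.0 × (15.0-10.8))
Wq = 10.8/(15.0 × 4.20)
Wq = 0.1714 hours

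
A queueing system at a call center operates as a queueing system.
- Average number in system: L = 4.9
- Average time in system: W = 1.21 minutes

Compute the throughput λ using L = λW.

Little's Law: L = λW, so λ = L/W
λ = 4.9/1.21 = 4.0496 calls/minute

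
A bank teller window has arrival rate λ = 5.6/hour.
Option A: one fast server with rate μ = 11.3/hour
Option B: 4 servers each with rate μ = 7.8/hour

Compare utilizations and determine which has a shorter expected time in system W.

Option A: single server μ = 11.3 (M/M/1)
  ρ_A = 5.6/11.3 = 0.4956
  W_A = 1/(μ-λ) = 1/(11.3-5.6) = 1/5.70 = 0.1754

Option B: 4 servers μ = 7.8 (M/M/4)
  ρ_B = λ/(cμ) = 5.6/(4×7.8) = 0.1795
  Offered load a = λ/μ = cρ = 5.6/7.8 = 0.7179
  P₀ = [ Σₙ₌₀^3 aⁿ/n! + a^4/(4!(1-ρ)) ]⁻¹
  Σ = a^0/0! + a^1/1! + a^2/2! + a^3/3! = 1.0000 + 0.71795 + 0.25773 + 0.061678 = 2.0374
  a^4/(4!(1-ρ)) = 0.2657/(24 × 0.8205) = 0.01349
  P₀ = 1/(2.0374 + 0.01349) = 0.4876
  Lq = P₀·a^4·ρ / (4!(1-ρ)²) = 0.4876 × 0.2657 × 0.1795 / (24 × 0.6732) = 0.001439
  Wq_B = Lq/λ = 0.001439/5.6 = 0.0002570
  W_B = Wq_B + 1/μ = 0.0002570 + 0.1282 = 0.1285

Since W_B = 0.1285 < W_A = 0.1754, Option B (multiple servers) has the shorter time in system.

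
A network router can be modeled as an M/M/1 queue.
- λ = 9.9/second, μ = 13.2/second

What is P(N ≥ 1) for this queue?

ρ = λ/μ = 9.9/13.2 = 0.7500
P(N ≥ n) = ρⁿ
P(N ≥ 1) = 0.7500^1
P(N ≥ 1) = 0.7500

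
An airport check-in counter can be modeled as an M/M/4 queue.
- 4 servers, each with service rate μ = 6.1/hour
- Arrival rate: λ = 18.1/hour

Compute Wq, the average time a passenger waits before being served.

Traffic intensity: ρ = λ/(cμ) = 18.1/(4×6.1) = 0.7418
Since ρ = 0.7418 < 1, system is stable.
Offered load a = λ/μ = cρ = 18.1/6.1 = 2.9672
P₀ = [ Σₙ₌₀^3 aⁿ/n! + a^4/(4!(1-ρ)) ]⁻¹
Σ = a^0/0! + a^1/1! + a^2/2! + a^3/3! = 1.0000 + 2.9672 + 4.4022 + 4.3541 = 12.7235
a^4/(4!(1-ρ)) = 77.5166/(24 × 0.258197) = 12.5093
P₀ = 1/(12.7235 + 12.5093) = 0.03963
Lq = P₀·a^4·ρ / (4!(1-ρ)²) = 0.039631 × 77.5166 × 0.74180 / (24 × 0.066666) = 1.4243
Wq = Lq/λ = 1.4243/18.1 = 0.07869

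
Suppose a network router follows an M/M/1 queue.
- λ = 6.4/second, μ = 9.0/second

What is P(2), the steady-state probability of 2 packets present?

ρ = λ/μ = 6.4/9.0 = 0.7111
P(n) = (1-ρ)ρⁿ
P(2) = (1-0.7111) × 0.7111^2
P(2) = 0.2889 × 0.5057
P(2) = 0.1461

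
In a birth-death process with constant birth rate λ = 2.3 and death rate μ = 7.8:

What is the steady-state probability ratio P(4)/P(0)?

For constant rates: P(n)/P(0) = (λ/μ)^n
P(4)/P(0) = (2.3/7.8)^4 = 0.29487^4 = 0.007560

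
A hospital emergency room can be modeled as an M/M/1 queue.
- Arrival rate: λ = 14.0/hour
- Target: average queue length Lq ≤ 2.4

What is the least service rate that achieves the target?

For M/M/1: Lq = λ²/(μ(μ-λ))
Need Lq ≤ 2.4, i.e. μ(μ-λ) ≥ λ²/2.4
μ² - 14.0μ - 196.00/2.4 ≥ 0  →  μ² - 14.0μ - 81.666667 ≥ 0
Quadratic formula (positive root): μ = [λ + √(λ² + 4×81.666667)]/2
Discriminant: 196.00 + 4×81.666667 = 522.66667, √522.66667 = 22.861904
μ ≥ (14.0 + 22.861904)/2 = 18.4310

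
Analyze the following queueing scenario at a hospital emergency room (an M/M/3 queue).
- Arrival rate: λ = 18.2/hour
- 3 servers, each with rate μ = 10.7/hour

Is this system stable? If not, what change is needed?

Stability requires ρ = λ/(cμ) < 1
ρ = 18.2/(3 × 10.7) = 18.2/32.10 = 0.5670
Since 0.5670 < 1, the system is STABLE.
The servers are busy 56.70% of the time.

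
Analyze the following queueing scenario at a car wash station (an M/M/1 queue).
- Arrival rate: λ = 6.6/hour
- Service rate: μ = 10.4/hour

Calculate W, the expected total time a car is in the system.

First, compute utilization: ρ = λ/μ = 6.6/10.4 = 0.6346
For M/M/1: W = 1/(μ-λ)
W = 1/(10.4-6.6) = 1/3.80
W = 0.2632 hours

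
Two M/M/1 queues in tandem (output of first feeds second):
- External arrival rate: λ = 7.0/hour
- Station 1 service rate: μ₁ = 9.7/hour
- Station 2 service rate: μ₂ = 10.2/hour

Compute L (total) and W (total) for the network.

By Jackson's theorem, each station behaves as independent M/M/1.
Station 1: ρ₁ = 7.0/9.7 = 0.7216, L₁ = ρ₁/(1-ρ₁) = λ/(μ₁-λ) = 7.0/2.70 = 2.5926
Station 2: ρ₂ = 7.0/10.2 = 0.6863, L₂ = ρ₂/(1-ρ₂) = λ/(μ₂-λ) = 7.0/3.20 = 2.1875
Total: L = L₁ + L₂ = 2.5926 + 2.1875 = 4.7801
W = L/λ = 4.7801/7.0 = 0.6829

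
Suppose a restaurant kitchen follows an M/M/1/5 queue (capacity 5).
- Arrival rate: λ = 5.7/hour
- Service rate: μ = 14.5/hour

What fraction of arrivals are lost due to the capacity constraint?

ρ = λ/μ = 5.7/14.5 = 0.3931
P₀ = (1-ρ)/(1-ρ^(K+1)) = (1-0.3931)/(1-0.3931^6) = 0.60690/0.99631 = 0.6091
P_K = P₀×ρ^K = 0.6091 × 0.3931^5 = 0.6091 × 0.009387 = 0.005718
Blocking probability = 0.57%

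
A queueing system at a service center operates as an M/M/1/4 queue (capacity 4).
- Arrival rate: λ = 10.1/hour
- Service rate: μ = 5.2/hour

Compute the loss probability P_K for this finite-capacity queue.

ρ = λ/μ = 10.1/5.2 = 1.9423
P₀ = (1-ρ)/(1-ρ^(K+1)) = (1-1.9423)/(1-1.9423^5) = -0.9423/-26.6428 = 0.03537
P_K = P₀×ρ^K = 0.03537 × 1.9423^4 = 0.03537 × 14.2320 = 0.5034
Blocking probability = 50.34%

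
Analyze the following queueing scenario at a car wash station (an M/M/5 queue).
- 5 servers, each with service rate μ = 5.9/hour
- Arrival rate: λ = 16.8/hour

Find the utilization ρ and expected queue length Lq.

Traffic intensity: ρ = λ/(cμ) = 16.8/(5×5.9) = 0.5695
Since ρ = 0.5695 < 1, system is stable.
Offered load a = λ/μ = cρ = 16.8/5.9 = 2.8475
P₀ = [ Σₙ₌₀^4 aⁿ/n! + a^5/(5!(1-ρ)) ]⁻¹
Σ = a^0/0! + a^1/1! + a^2/2! + a^3/3! + a^4/4! = 1.00000 + 2.84746 + 4.05401 + 3.84787 + 2.73916 = 14.4885
a^5/(5!(1-ρ)) = 187.1916/(120 × 0.4305) = 3.6235
P₀ = 1/(14.4885 + 3.6235) = 0.05521
Lq = P₀·a^5·ρ / (5!(1-ρ)²) = 0.055212 × 187.1916 × 0.56949 / (120 × 0.18534) = 0.2646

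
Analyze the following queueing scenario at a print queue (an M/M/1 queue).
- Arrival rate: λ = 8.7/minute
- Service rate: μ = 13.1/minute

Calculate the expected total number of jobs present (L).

ρ = λ/μ = 8.7/13.1 = 0.6641
For M/M/1: L = λ/(μ-λ)
L = 8.7/(13.1-8.7) = 8.7/4.40
L = 1.9773 jobs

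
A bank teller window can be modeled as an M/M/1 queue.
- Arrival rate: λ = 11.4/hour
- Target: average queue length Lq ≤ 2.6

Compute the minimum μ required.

For M/M/1: Lq = λ²/(μ(μ-λ))
Need Lq ≤ 2.6, i.e. μ(μ-λ) ≥ λ²/2.6
μ² - 11.4μ - 129.96/2.6 ≥ 0  →  μ² - 11.4μ - 49.98462 ≥ 0
Quadratic formula (positive root): μ = [λ + √(λ² + 4×49.98462)]/2
Discriminant: 129.96 + 4×49.98462 = 329.8985, √329.8985 = 18.16311
μ ≥ (11.4 + 18.16311)/2 = 14.7816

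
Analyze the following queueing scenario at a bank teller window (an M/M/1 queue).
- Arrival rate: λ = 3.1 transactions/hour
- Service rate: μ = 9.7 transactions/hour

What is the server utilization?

Server utilization: ρ = λ/μ
ρ = 3.1/9.7 = 0.3196
The server is busy 31.96% of the time.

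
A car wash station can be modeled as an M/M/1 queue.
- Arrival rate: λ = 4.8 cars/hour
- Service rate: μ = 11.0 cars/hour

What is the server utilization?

Server utilization: ρ = λ/μ
ρ = 4.8/11.0 = 0.4364
The server is busy 43.64% of the time.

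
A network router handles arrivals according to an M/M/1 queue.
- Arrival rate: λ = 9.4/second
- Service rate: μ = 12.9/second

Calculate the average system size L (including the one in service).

ρ = λ/μ = 9.4/12.9 = 0.7287
For M/M/1: L = λ/(μ-λ)
L = 9.4/(12.9-9.4) = 9.4/3.50
L = 2.6857 packets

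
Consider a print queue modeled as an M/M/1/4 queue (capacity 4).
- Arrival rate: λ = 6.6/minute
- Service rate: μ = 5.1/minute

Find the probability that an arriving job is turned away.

ρ = λ/μ = 6.6/5.1 = 1.29412
P₀ = (1-ρ)/(1-ρ^(K+1)) = (1-1.29412)/(1-1.29412^5) = -0.2941/-2.6297 = 0.1118
P_K = P₀×ρ^K = 0.11184 × 1.29412^4 = 0.11184 × 2.8048 = 0.3137
Blocking probability = 31.37%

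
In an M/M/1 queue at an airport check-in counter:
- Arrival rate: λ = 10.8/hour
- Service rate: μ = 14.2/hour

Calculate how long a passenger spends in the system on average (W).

First, compute utilization: ρ = λ/μ = 10.8/14.2 = 0.7606
For M/M/1: W = 1/(μ-λ)
W = 1/(14.2-10.8) = 1/3.40
W = 0.2941 hours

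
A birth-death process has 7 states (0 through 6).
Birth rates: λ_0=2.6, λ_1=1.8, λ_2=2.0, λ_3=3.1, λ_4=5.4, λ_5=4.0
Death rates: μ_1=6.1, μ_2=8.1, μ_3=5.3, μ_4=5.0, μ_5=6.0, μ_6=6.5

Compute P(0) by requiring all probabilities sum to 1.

Ratios P(n)/P(0) = (λ₀···λₙ₋₁)/(μ₁···μₙ):
P(1)/P(0) = (2.6)/(6.1) = 0.42623
P(2)/P(0) = (2.6×1.8)/(6.1×8.1) = 0.094718
P(3)/P(0) = (2.6×1.8×2.0)/(6.1×8.1×5.3) = 0.035743
P(4)/P(0) = (2.6×1.8×2.0×3.1)/(6.1×8.1×5.3×5.0) = 0.022160
P(5)/P(0) = (2.6×1.8×2.0×3.1×5.4)/(6.1×8.1×5.3×5.0×6.0) = 0.019944
P(6)/P(0) = (2.6×1.8×2.0×3.1×5.4×4.0)/(6.1×8.1×5.3×5.0×6.0×6.5) = 0.012273

Normalization: ∑ P(n) = 1
P(0) × (1.0000 + 0.42623 + 0.094718 + 0.035743 + 0.022160 + 0.019944 + 0.012273) = 1
P(0) × 1.6111 = 1
P(0) = 1/1.6111 = 0.6207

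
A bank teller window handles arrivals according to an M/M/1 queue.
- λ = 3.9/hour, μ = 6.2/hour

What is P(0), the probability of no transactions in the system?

ρ = λ/μ = 3.9/6.2 = 0.6290
P(0) = 1 - ρ = 1 - 0.6290 = 0.3710
The server is idle 37.10% of the time.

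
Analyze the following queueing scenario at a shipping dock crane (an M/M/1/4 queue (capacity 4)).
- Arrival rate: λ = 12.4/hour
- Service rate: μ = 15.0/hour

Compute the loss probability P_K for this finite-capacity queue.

ρ = λ/μ = 12.4/15.0 = 0.826667
P₀ = (1-ρ)/(1-ρ^(K+1)) = (1-0.826667)/(1-0.826667^5) = 0.1733/0.6139 = 0.2823
P_K = P₀×ρ^K = 0.2823 × 0.826667^4 = 0.2823 × 0.4670 = 0.1318
Blocking probability = 13.18%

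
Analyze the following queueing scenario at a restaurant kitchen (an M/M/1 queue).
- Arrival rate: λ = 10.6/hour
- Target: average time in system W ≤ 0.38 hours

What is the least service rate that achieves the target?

For M/M/1: W = 1/(μ-λ)
Need W ≤ 0.38, so 1/(μ-λ) ≤ 0.38
μ - λ ≥ 1/0.38 = 2.6316
μ ≥ 10.6 + 2.6316 = 13.2316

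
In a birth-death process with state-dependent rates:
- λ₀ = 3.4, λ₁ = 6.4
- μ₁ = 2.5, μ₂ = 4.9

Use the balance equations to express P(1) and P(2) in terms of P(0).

Balance equations:
State 0: λ₀P₀ = μ₁P₁ → P₁ = (λ₀/μ₁)P₀ = (3.4/2.5)P₀ = 1.3600P₀
State 1: P₂ = (λ₀λ₁)/(μ₁μ₂)P₀ = (3.4×6.4)/(2.5×4.9)P₀ = 1.7763P₀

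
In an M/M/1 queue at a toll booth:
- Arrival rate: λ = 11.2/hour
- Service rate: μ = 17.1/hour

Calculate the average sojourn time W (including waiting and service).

First, compute utilization: ρ = λ/μ = 11.2/17.1 = 0.6550
For M/M/1: W = 1/(μ-λ)
W = 1/(17.1-11.2) = 1/5.90
W = 0.1695 hours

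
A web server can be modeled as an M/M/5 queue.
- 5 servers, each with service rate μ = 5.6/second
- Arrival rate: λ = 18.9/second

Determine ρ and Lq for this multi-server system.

Traffic intensity: ρ = λ/(cμ) = 18.9/(5×5.6) = 0.6750
Since ρ = 0.6750 < 1, system is stable.
Offered load a = λ/μ = cρ = 18.9/5.6 = 3.3750
P₀ = [ Σₙ₌₀^4 aⁿ/n! + a^5/(5!(1-ρ)) ]⁻¹
Σ = a^0/0! + a^1/1! + a^2/2! + a^3/3! + a^4/4! = 1.0000 + 3.3750 + 5.6953 + 6.4072 + 5.4061 = 21.8836
a^5/(5!(1-ρ)) = 437.8939/(120 × 0.3250) = 11.2280
P₀ = 1/(21.8836 + 11.2280) = 0.03020
Lq = P₀·a^5·ρ / (5!(1-ρ)²) = 0.0302008 × 437.8939 × 0.675000 / (120 × 0.105625) = 0.7043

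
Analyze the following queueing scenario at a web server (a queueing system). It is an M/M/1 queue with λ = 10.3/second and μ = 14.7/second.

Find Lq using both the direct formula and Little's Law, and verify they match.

Method 1 (direct): Lq = λ²/(μ(μ-λ)) = 106.09/(14.7 × 4.40) = 1.6402

Method 2 (Little's Law):
W = 1/(μ-λ) = 1/4.40 = 0.227273
Wq = W - 1/μ = 0.227273 - 0.0680272 = 0.159246
Lq = λWq = 10.3 × 0.159246 = 1.6402 ✔ (matches Method 1)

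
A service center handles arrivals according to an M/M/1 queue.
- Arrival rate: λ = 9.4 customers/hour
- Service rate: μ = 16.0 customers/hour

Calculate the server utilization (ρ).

Server utilization: ρ = λ/μ
ρ = 9.4/16.0 = 0.5875
The server is busy 58.75% of the time.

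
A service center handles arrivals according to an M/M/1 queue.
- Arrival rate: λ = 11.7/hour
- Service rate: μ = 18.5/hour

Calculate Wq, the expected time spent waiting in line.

First, compute utilization: ρ = λ/μ = 11.7/18.5 = 0.6324
For M/M/1: Wq = λ/(μ(μ-λ))
Wq = 11.7/(18.5 × (18.5-11.7))
Wq = 11.7/(18.5 × 6.80)
Wq = 0.09300 hours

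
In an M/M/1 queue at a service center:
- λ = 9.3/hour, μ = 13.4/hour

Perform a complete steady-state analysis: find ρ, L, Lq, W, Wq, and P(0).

Step 1: ρ = λ/μ = 9.3/13.4 = 0.6940
Step 2: L = λ/(μ-λ) = 9.3/4.10 = 2.2683
Step 3: Lq = λ²/(μ(μ-λ)) = 86.49/(13.4×4.10) = 1.5743
Step 4: W = 1/(μ-λ) = 1/4.10 = 0.2439
Step 5: Wq = λ/(μ(μ-λ)) = 9.3/(13.4×4.10) = 0.1693
Step 6: P(0) = 1-ρ = 0.3060
Verify: L = λW = 9.3×0.2439 = 2.2683 ✔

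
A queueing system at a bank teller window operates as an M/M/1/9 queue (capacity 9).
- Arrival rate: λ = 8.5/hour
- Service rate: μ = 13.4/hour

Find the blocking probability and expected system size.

ρ = λ/μ = 8.5/13.4 = 0.63433
P₀ = (1-ρ)/(1-ρ^(K+1)) = (1-0.63433)/(1-0.63433^10) = 0.3657/0.9895 = 0.3696
P_K = P₀×ρ^K = 0.36957 × 0.63433^9 = 0.36957 × 0.016628 = 0.006145
Blocking probability P_9 = 0.006145 (0.61%)
L = ρ[1 - (K+1)ρ^K + Kρ^(K+1)] / [(1-ρ)(1-ρ^(K+1))]
L = 0.63433 × (1 - 10×0.01663 + 9×0.01055) / ((1 - 0.63433) × (1 - 0.01055)) = 1.6281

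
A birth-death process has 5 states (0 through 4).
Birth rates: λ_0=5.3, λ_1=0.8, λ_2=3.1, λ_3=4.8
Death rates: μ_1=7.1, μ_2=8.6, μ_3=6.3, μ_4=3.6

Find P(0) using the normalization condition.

Ratios P(n)/P(0) = (λ₀···λₙ₋₁)/(μ₁···μₙ):
P(1)/P(0) = (5.3)/(7.1) = 0.74648
P(2)/P(0) = (5.3×0.8)/(7.1×8.6) = 0.069440
P(3)/P(0) = (5.3×0.8×3.1)/(7.1×8.6×6.3) = 0.034169
P(4)/P(0) = (5.3×0.8×3.1×4.8)/(7.1×8.6×6.3×3.6) = 0.045558

Normalization: ∑ P(n) = 1
P(0) × (1.0000 + 0.74648 + 0.069440 + 0.034169 + 0.045558) = 1
P(0) × 1.8956 = 1
P(0) = 1/1.8956 = 0.5275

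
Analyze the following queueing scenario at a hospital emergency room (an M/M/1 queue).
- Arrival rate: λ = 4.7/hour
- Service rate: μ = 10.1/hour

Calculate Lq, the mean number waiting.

ρ = λ/μ = 4.7/10.1 = 0.4653
For M/M/1: Lq = λ²/(μ(μ-λ))
Lq = 22.09/(10.1 × 5.40)
Lq = 0.4050 patients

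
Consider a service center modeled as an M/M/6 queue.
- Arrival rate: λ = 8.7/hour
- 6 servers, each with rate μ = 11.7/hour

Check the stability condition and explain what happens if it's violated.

Stability requires ρ = λ/(cμ) < 1
ρ = 8.7/(6 × 11.7) = 8.7/70.20 = 0.1239
Since 0.1239 < 1, the system is STABLE.
The servers are busy 12.39% of the time.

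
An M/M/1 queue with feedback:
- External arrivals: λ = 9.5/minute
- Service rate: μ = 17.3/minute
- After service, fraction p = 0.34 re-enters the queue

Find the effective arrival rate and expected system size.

Effective arrival rate: λ_eff = λ/(1-p) = 9.5/(1-0.34) = 9.5/0.66 = 14.3939
ρ = λ_eff/μ = 14.3939/17.3 = 0.83202
L = ρ/(1-ρ) = 0.83202/(1-0.83202) = 4.9531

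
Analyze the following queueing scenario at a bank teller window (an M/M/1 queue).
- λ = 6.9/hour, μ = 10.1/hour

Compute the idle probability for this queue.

ρ = λ/μ = 6.9/10.1 = 0.6832
P(0) = 1 - ρ = 1 - 0.6832 = 0.3168
The server is idle 31.68% of the time.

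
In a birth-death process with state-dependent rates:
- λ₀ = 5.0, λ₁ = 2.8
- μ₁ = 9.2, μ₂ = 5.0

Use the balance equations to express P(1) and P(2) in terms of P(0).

Balance equations:
State 0: λ₀P₀ = μ₁P₁ → P₁ = (λ₀/μ₁)P₀ = (5.0/9.2)P₀ = 0.5435P₀
State 1: P₂ = (λ₀λ₁)/(μ₁μ₂)P₀ = (5.0×2.8)/(9.2×5.0)P₀ = 0.3043P₀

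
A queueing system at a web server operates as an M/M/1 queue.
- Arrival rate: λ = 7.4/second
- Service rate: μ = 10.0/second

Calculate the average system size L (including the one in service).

ρ = λ/μ = 7.4/10.0 = 0.7400
For M/M/1: L = λ/(μ-λ)
L = 7.4/(10.0-7.4) = 7.4/2.60
L = 2.8462 requests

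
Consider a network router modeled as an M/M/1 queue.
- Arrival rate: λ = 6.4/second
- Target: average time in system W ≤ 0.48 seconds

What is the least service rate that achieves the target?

For M/M/1: W = 1/(μ-λ)
Need W ≤ 0.48, so 1/(μ-λ) ≤ 0.48
μ - λ ≥ 1/0.48 = 2.0833
μ ≥ 6.4 + 2.0833 = 8.4833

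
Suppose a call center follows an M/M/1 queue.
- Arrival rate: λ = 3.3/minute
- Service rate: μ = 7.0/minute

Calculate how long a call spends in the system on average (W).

First, compute utilization: ρ = λ/μ = 3.3/7.0 = 0.4714
For M/M/1: W = 1/(μ-λ)
W = 1/(7.0-3.3) = 1/3.70
W = 0.2703 minutes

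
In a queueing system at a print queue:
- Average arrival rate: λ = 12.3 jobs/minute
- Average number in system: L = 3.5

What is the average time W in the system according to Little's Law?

Little's Law: L = λW, so W = L/λ
W = 3.5/12.3 = 0.2846 minutes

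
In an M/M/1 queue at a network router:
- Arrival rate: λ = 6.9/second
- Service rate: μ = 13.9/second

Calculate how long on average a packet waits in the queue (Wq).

First, compute utilization: ρ = λ/μ = 6.9/13.9 = 0.4964
For M/M/1: Wq = λ/(μ(μ-λ))
Wq = 6.9/(13.9 × (13.9-6.9))
Wq = 6.9/(13.9 × 7.00)
Wq = 0.07091 seconds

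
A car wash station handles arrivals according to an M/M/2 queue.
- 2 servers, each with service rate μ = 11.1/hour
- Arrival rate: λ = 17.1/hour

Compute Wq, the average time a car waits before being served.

Traffic intensity: ρ = λ/(cμ) = 17.1/(2×11.1) = 0.7703
Since ρ = 0.7703 < 1, system is stable.
Offered load a = λ/μ = cρ = 17.1/11.1 = 1.5405
P₀ = [ Σₙ₌₀^1 aⁿ/n! + a^2/(2!(1-ρ)) ]⁻¹
Σ = a^0/0! + a^1/1! = 1.0000 + 1.5405 = 2.5405
a^2/(2!(1-ρ)) = 2.37327/(2 × 0.229730) = 5.1653
P₀ = 1/(2.5405 + 5.1653) = 0.1298
Lq = P₀·a^2·ρ / (2!(1-ρ)²) = 0.12977 × 2.3733 × 0.77027 / (2 × 0.052776) = 2.2475
Wq = Lq/λ = 2.2475/17.1 = 0.1314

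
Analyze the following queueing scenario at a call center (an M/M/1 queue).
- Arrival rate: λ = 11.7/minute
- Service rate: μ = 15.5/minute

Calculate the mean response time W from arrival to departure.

First, compute utilization: ρ = λ/μ = 11.7/15.5 = 0.7548
For M/M/1: W = 1/(μ-λ)
W = 1/(15.5-11.7) = 1/3.80
W = 0.2632 minutes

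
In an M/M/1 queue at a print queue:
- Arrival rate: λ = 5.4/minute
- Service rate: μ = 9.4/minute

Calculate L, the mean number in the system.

ρ = λ/μ = 5.4/9.4 = 0.5745
For M/M/1: L = λ/(μ-λ)
L = 5.4/(9.4-5.4) = 5.4/4.00
L = 1.3500 jobs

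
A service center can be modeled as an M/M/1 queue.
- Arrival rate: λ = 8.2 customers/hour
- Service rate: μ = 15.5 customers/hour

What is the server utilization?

Server utilization: ρ = λ/μ
ρ = 8.2/15.5 = 0.5290
The server is busy 52.90% of the time.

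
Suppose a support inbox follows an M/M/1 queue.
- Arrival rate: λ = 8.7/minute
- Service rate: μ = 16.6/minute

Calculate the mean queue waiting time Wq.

First, compute utilization: ρ = λ/μ = 8.7/16.6 = 0.5241
For M/M/1: Wq = λ/(μ(μ-λ))
Wq = 8.7/(16.6 × (16.6-8.7))
Wq = 8.7/(16.6 × 7.90)
Wq = 0.06634 minutes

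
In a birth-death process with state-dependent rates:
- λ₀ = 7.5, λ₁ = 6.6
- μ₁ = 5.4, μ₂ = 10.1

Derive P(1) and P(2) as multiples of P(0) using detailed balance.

Balance equations:
State 0: λ₀P₀ = μ₁P₁ → P₁ = (λ₀/μ₁)P₀ = (7.5/5.4)P₀ = 1.3889P₀
State 1: P₂ = (λ₀λ₁)/(μ₁μ₂)P₀ = (7.5×6.6)/(5.4×10.1)P₀ = 0.9076P₀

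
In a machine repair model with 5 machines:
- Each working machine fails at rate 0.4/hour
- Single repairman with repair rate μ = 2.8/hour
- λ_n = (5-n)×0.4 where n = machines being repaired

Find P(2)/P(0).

P(2)/P(0) = ∏_{i=0}^{2-1} λ_i/μ_{i+1}
= (5-0)×0.4/2.8 × (5-1)×0.4/2.8
= 0.4082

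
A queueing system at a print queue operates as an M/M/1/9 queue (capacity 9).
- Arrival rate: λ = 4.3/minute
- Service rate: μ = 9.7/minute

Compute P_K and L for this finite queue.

ρ = λ/μ = 4.3/9.7 = 0.443299
P₀ = (1-ρ)/(1-ρ^(K+1)) = (1-0.443299)/(1-0.443299^10) = 0.5567/0.9997 = 0.5569
P_K = P₀×ρ^K = 0.55686 × 0.443299^9 = 0.55686 × 0.00066111 = 0.0003681
Blocking probability P_9 = 0.0003681 (0.03681%)
L = ρ[1 - (K+1)ρ^K + Kρ^(K+1)] / [(1-ρ)(1-ρ^(K+1))]
L = 0.443299 × (1 - 10×0.0006611 + 9×0.0002931) / ((1 - 0.443299) × (1 - 0.0002931)) = 0.7934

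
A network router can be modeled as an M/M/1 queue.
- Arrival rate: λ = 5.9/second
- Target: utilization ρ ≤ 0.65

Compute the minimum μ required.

ρ = λ/μ, so μ = λ/ρ
μ ≥ 5.9/0.65 = 9.0769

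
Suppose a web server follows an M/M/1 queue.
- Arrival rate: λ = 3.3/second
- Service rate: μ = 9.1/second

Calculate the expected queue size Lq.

ρ = λ/μ = 3.3/9.1 = 0.3626
For M/M/1: Lq = λ²/(μ(μ-λ))
Lq = 10.89/(9.1 × 5.80)
Lq = 0.2063 requests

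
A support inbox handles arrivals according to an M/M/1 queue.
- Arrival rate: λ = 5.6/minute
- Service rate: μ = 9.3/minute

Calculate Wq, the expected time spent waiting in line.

First, compute utilization: ρ = λ/μ = 5.6/9.3 = 0.6022
For M/M/1: Wq = λ/(μ(μ-λ))
Wq = 5.6/(9.3 × (9.3-5.6))
Wq = 5.6/(9.3 × 3.70)
Wq = 0.1627 minutes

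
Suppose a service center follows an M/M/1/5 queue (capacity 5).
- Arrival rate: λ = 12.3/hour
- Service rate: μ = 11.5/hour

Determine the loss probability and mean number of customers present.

ρ = λ/μ = 12.3/11.5 = 1.06957
P₀ = (1-ρ)/(1-ρ^(K+1)) = (1-1.06957)/(1-1.06957^6) = -0.069570/-0.49712 = 0.1399
P_K = P₀×ρ^K = 0.13995 × 1.06957^5 = 0.13995 × 1.3997 = 0.1959
Blocking probability P_5 = 0.1959 (19.59%)
L = ρ[1 - (K+1)ρ^K + Kρ^(K+1)] / [(1-ρ)(1-ρ^(K+1))]
L = 1.06957 × (1 - 6×1.3997358 + 5×1.4971154) / ((1 - 1.06957) × (1 - 1.4971154)) = 2.6956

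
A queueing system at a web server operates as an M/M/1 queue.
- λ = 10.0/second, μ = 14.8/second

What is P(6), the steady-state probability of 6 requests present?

ρ = λ/μ = 10.0/14.8 = 0.67568
P(n) = (1-ρ)ρⁿ
P(6) = (1-0.67568) × 0.67568^6
P(6) = 0.3243 × 0.09516
P(6) = 0.03086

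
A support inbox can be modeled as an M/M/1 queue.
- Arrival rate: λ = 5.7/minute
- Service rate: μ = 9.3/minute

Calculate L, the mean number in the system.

ρ = λ/μ = 5.7/9.3 = 0.6129
For M/M/1: L = λ/(μ-λ)
L = 5.7/(9.3-5.7) = 5.7/3.60
L = 1.5833 emails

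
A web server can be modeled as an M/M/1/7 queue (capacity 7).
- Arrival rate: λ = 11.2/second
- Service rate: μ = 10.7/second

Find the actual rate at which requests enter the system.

ρ = λ/μ = 11.2/10.7 = 1.04673
P₀ = (1-ρ)/(1-ρ^(K+1)) = (1-1.04673)/(1-1.04673^8) = -0.04673/-0.4410 = 0.1060
P_K = P₀×ρ^K = 0.1060 × 1.04673^7 = 0.1060 × 1.3767 = 0.1459
λ_eff = λ(1-P_K) = 11.2 × (1 - 0.14587) = 11.2 × 0.85413 = 9.5663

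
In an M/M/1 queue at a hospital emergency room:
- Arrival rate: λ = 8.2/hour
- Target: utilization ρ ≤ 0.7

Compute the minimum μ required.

ρ = λ/μ, so μ = λ/ρ
μ ≥ 8.2/0.7 = 11.7143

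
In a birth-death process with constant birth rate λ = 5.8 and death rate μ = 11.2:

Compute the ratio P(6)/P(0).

For constant rates: P(n)/P(0) = (λ/μ)^n
P(6)/P(0) = (5.8/11.2)^6 = 0.51786^6 = 0.01929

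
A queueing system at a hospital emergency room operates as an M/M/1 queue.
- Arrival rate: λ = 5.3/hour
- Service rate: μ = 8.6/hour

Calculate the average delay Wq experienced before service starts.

First, compute utilization: ρ = λ/μ = 5.3/8.6 = 0.6163
For M/M/1: Wq = λ/(μ(μ-λ))
Wq = 5.3/(8.6 × (8.6-5.3))
Wq = 5.3/(8.6 × 3.30)
Wq = 0.1868 hours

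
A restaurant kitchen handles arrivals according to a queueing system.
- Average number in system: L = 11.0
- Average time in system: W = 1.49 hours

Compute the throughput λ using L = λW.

Little's Law: L = λW, so λ = L/W
λ = 11.0/1.49 = 7.3826 orders/hour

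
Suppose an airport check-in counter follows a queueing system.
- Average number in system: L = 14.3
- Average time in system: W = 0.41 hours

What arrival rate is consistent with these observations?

Little's Law: L = λW, so λ = L/W
λ = 14.3/0.41 = 34.8780 passengers/hour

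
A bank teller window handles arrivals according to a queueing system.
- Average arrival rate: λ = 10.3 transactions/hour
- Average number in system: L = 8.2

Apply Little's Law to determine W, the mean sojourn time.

Little's Law: L = λW, so W = L/λ
W = 8.2/10.3 = 0.7961 hours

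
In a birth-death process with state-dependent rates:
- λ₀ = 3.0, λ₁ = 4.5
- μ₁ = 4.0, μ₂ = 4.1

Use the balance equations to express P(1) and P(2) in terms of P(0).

Balance equations:
State 0: λ₀P₀ = μ₁P₁ → P₁ = (λ₀/μ₁)P₀ = (3.0/4.0)P₀ = 0.7500P₀
State 1: P₂ = (λ₀λ₁)/(μ₁μ₂)P₀ = (3.0×4.5)/(4.0×4.1)P₀ = 0.8232P₀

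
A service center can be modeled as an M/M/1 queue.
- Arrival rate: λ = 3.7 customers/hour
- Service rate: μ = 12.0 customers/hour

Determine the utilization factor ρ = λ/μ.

Server utilization: ρ = λ/μ
ρ = 3.7/12.0 = 0.3083
The server is busy 30.83% of the time.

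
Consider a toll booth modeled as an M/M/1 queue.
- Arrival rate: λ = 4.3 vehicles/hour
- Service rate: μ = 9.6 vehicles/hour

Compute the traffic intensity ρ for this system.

Server utilization: ρ = λ/μ
ρ = 4.3/9.6 = 0.4479
The server is busy 44.79% of the time.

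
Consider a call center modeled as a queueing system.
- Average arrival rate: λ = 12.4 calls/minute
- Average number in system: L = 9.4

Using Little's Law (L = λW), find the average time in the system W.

Little's Law: L = λW, so W = L/λ
W = 9.4/12.4 = 0.7581 minutes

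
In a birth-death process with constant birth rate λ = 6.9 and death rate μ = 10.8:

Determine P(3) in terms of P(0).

For constant rates: P(n)/P(0) = (λ/μ)^n
P(3)/P(0) = (6.9/10.8)^3 = 0.6389^3 = 0.2608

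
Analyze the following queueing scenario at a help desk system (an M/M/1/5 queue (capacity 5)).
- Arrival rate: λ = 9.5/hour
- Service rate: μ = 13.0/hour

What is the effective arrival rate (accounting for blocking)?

ρ = λ/μ = 9.5/13.0 = 0.73077
P₀ = (1-ρ)/(1-ρ^(K+1)) = (1-0.73077)/(1-0.73077^6) = 0.2692/0.8477 = 0.3176
P_K = P₀×ρ^K = 0.3176 × 0.73077^5 = 0.3176 × 0.2084 = 0.06619
λ_eff = λ(1-P_K) = 9.5 × (1 - 0.06619) = 9.5 × 0.93381 = 8.8712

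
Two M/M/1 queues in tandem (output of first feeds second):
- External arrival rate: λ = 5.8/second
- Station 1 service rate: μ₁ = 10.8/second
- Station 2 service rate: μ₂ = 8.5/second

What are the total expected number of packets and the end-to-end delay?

By Jackson's theorem, each station behaves as independent M/M/1.
Station 1: ρ₁ = 5.8/10.8 = 0.5370, L₁ = ρ₁/(1-ρ₁) = λ/(μ₁-λ) = 5.8/5.00 = 1.1600
Station 2: ρ₂ = 5.8/8.5 = 0.6824, L₂ = ρ₂/(1-ρ₂) = λ/(μ₂-λ) = 5.8/2.70 = 2.1481
Total: L = L₁ + L₂ = 1.1600 + 2.1481 = 3.3081
W = L/λ = 3.3081/5.8 = 0.5704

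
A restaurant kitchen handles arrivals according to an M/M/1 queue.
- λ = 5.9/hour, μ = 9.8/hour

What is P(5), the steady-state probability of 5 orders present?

ρ = λ/μ = 5.9/9.8 = 0.60204
P(n) = (1-ρ)ρⁿ
P(5) = (1-0.60204) × 0.60204^5
P(5) = 0.3980 × 0.07909
P(5) = 0.03148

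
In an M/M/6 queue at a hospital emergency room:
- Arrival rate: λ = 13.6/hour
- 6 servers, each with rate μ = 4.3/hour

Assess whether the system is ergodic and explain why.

Stability requires ρ = λ/(cμ) < 1
ρ = 13.6/(6 × 4.3) = 13.6/25.80 = 0.5271
Since 0.5271 < 1, the system is STABLE.
The servers are busy 52.71% of the time.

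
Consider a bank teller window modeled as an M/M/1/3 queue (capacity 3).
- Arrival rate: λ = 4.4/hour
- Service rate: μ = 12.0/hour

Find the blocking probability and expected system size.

ρ = λ/μ = 4.4/12.0 = 0.36667
P₀ = (1-ρ)/(1-ρ^(K+1)) = (1-0.36667)/(1-0.36667^4) = 0.6333/0.9819 = 0.6450
P_K = P₀×ρ^K = 0.6450 × 0.36667^3 = 0.6450 × 0.04930 = 0.03180
Blocking probability P_3 = 0.03180 (3.18%)
L = ρ[1 - (K+1)ρ^K + Kρ^(K+1)] / [(1-ρ)(1-ρ^(K+1))]
L = 0.36667 × (1 - 4×0.04930 + 3×0.01808) / ((1 - 0.36667) × (1 - 0.01808)) = 0.5053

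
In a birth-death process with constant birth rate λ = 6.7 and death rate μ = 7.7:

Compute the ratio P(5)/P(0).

For constant rates: P(n)/P(0) = (λ/μ)^n
P(5)/P(0) = (6.7/7.7)^5 = 0.87013^5 = 0.4988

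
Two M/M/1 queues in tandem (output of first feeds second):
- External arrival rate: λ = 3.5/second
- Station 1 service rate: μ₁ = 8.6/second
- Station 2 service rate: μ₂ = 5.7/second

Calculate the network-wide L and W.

By Jackson's theorem, each station behaves as independent M/M/1.
Station 1: ρ₁ = 3.5/8.6 = 0.4070, L₁ = ρ₁/(1-ρ₁) = λ/(μ₁-λ) = 3.5/5.10 = 0.6863
Station 2: ρ₂ = 3.5/5.7 = 0.6140, L₂ = ρ₂/(1-ρ₂) = λ/(μ₂-λ) = 3.5/2.20 = 1.5909
Total: L = L₁ + L₂ = 0.6863 + 1.5909 = 2.2772
W = L/λ = 2.2772/3.5 = 0.6506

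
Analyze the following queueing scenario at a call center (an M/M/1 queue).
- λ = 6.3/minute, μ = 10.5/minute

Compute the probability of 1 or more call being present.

ρ = λ/μ = 6.3/10.5 = 0.6000
P(N ≥ n) = ρⁿ
P(N ≥ 1) = 0.6000^1
P(N ≥ 1) = 0.6000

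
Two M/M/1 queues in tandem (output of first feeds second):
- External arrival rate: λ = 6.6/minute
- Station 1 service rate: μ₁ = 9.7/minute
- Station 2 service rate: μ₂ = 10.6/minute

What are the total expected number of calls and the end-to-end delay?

By Jackson's theorem, each station behaves as independent M/M/1.
Station 1: ρ₁ = 6.6/9.7 = 0.6804, L₁ = ρ₁/(1-ρ₁) = λ/(μ₁-λ) = 6.6/3.10 = 2.1290
Station 2: ρ₂ = 6.6/10.6 = 0.6226, L₂ = ρ₂/(1-ρ₂) = λ/(μ₂-λ) = 6.6/4.00 = 1.6500
Total: L = L₁ + L₂ = 2.1290 + 1.6500 = 3.7790
W = L/λ = 3.7790/6.6 = 0.5726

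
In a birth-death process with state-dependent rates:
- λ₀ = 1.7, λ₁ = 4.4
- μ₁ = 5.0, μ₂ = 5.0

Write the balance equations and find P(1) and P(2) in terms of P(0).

Balance equations:
State 0: λ₀P₀ = μ₁P₁ → P₁ = (λ₀/μ₁)P₀ = (1.7/5.0)P₀ = 0.3400P₀
State 1: P₂ = (λ₀λ₁)/(μ₁μ₂)P₀ = (1.7×4.4)/(5.0×5.0)P₀ = 0.2992P₀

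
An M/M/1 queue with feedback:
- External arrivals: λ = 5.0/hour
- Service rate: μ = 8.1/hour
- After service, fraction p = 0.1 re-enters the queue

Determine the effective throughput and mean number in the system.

Effective arrival rate: λ_eff = λ/(1-p) = 5.0/(1-0.1) = 5.0/0.90 = 5.55556
ρ = λ_eff/μ = 5.55556/8.1 = 0.68587
L = ρ/(1-ρ) = 0.68587/(1-0.68587) = 2.1834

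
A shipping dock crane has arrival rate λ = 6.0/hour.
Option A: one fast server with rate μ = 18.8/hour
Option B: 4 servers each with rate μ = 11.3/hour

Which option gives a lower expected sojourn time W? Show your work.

Option A: single server μ = 18.8 (M/M/1)
  ρ_A = 6.0/18.8 = 0.3191
  W_A = 1/(μ-λ) = 1/(18.8-6.0) = 1/12.80 = 0.07812

Option B: 4 servers μ = 11.3 (M/M/4)
  ρ_B = λ/(cμ) = 6.0/(4×11.3) = 0.1327
  Offered load a = λ/μ = cρ = 6.0/11.3 = 0.5310
  P₀ = [ Σₙ₌₀^3 aⁿ/n! + a^4/(4!(1-ρ)) ]⁻¹
  Σ = a^0/0! + a^1/1! + a^2/2! + a^3/3! = 1.0000 + 0.5310 + 0.1410 + 0.02495 = 1.6969
  a^4/(4!(1-ρ)) = 0.07949/(24 × 0.8673) = 0.003819
  P₀ = 1/(1.6969 + 0.003819) = 0.5880
  Lq = P₀·a^4·ρ / (4!(1-ρ)²) = 0.58799 × 0.079486 × 0.13274 / (24 × 0.75213) = 0.0003437
  Wq_B = Lq/λ = 0.00034369/6.0 = 0.000057282
  W_B = Wq_B + 1/μ = 0.000057282 + 0.088496 = 0.08855

Since W_A = 0.07812 < W_B = 0.08855, Option A (single fast server) has the shorter time in system.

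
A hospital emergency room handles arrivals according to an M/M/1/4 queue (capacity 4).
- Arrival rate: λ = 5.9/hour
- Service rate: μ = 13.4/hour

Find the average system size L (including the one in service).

ρ = λ/μ = 5.9/13.4 = 0.4403
P₀ = (1-ρ)/(1-ρ^(K+1)) = (1-0.4403)/(1-0.4403^5) = 0.5597/0.9835 = 0.5691
P_K = P₀×ρ^K = 0.5691 × 0.4403^4 = 0.5691 × 0.03758 = 0.02139
L = ρ[1 - (K+1)ρ^K + Kρ^(K+1)] / [(1-ρ)(1-ρ^(K+1))]
L = 0.4403 × (1 - 5×0.037583 + 4×0.016548) / ((1 - 0.4403) × (1 - 0.016548)) = 0.7025 patients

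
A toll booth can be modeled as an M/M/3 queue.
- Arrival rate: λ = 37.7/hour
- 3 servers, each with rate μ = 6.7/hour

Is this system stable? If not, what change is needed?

Stability requires ρ = λ/(cμ) < 1
ρ = 37.7/(3 × 6.7) = 37.7/20.10 = 1.8756
Since 1.8756 ≥ 1, the system is UNSTABLE.
Need c > λ/μ = 37.7/6.7 = 5.63.
Minimum servers needed: c = 6.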